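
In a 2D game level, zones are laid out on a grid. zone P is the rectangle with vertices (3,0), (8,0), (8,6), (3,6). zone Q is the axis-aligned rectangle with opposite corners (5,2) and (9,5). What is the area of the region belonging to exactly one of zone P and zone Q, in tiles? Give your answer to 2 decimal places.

|zone P∩zone Q|: x∈[5,8], y∈[2,5] → 3·3 = 9.
|zone P △ zone Q| = |zone P| + |zone Q| − 2·|zone P∩zone Q| = 30 + 12 − 18 = 24.00.

24.00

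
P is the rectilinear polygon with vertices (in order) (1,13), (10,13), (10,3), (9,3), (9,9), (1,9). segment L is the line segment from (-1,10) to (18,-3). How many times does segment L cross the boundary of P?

The segment meets the boundary at (9.231,3), (9,3.158).

2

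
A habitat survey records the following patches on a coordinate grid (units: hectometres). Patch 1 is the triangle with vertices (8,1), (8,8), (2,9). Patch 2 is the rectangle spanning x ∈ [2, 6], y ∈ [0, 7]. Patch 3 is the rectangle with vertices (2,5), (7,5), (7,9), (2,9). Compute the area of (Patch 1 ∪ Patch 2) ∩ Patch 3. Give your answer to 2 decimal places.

16.42

The region (Patch 1 ∪ Patch 2) ∩ Patch 3 is the polygon with vertices (7,8.167), (7,5), (2,5), (2,7), (3.5,7), (2,9).
By the shoelace formula its area is 16.42.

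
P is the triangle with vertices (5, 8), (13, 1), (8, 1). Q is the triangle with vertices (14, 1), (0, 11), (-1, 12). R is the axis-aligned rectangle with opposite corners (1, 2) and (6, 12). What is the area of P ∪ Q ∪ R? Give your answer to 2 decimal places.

By inclusion–exclusion:
Individual areas: |P| = 17.5, |Q| = 2, |R| = 50.
|P∩Q| = 0.4003.
|P∩R| = 0.7292.
|Q∩R| = 1.
|P∩Q∩R| = 0.1111.
|P ∪ Q ∪ R| = 69.5 − 2.1295 + 0.1111 = 67.48.

67.48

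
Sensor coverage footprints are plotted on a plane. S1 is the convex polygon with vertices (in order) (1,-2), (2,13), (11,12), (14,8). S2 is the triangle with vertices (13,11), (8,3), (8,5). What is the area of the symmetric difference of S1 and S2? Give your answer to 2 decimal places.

|S1| = 109, |S2| = 5, |S1∩S2| = 4.8362.
|S1 △ S2| = |S1| + |S2| − 2·|S1∩S2| = 109 + 5 − 9.6724 = 104.33.

104.33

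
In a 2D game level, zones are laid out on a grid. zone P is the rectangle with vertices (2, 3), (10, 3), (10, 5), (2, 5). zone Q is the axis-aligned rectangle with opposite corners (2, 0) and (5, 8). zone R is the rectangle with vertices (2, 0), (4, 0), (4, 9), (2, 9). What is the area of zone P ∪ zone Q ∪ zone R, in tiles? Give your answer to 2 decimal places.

36.00

By inclusion–exclusion:
Individual areas: |zone P| = 16, |zone Q| = 24, |zone R| = 18.
|zone P∩zone Q|: x∈[2,5], y∈[3,5] → 3·2 = 6.
|zone P∩zone R|: x∈[2,4], y∈[3,5] → 2·2 = 4.
|zone Q∩zone R|: x∈[2,4], y∈[0,8] → 2·8 = 16.
|zone P∩zone Q∩zone R| = 4.
|zone P ∪ zone Q ∪ zone R| = 58 − 26 + 4 = 36.00.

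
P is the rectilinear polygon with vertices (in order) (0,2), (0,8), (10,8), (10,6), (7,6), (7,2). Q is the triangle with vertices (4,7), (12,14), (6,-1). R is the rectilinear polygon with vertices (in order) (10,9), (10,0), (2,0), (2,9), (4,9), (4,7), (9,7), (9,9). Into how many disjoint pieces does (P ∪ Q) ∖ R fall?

3

(P ∪ Q) ∖ R splits into 3 disjoint pieces (area 12, area 17.5714, area 0.325).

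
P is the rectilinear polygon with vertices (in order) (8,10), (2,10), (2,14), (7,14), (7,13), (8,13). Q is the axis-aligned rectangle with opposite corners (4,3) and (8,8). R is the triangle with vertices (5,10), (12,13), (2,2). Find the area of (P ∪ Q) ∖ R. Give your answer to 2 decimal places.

34.59

|P ∪ Q| = 43.
|(P ∪ Q) ∩ R| = 8.4089.
|(P ∪ Q) ∖ R| = 43 − 8.4089 = 34.59.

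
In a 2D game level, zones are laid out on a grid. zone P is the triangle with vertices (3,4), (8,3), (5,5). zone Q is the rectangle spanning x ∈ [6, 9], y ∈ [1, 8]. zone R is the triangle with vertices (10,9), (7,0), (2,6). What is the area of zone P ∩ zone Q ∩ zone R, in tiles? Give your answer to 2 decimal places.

The intersection is the polygon with vertices (6,3.4), (6,4.333), (8,3).
By the shoelace formula its area is 0.93.

0.93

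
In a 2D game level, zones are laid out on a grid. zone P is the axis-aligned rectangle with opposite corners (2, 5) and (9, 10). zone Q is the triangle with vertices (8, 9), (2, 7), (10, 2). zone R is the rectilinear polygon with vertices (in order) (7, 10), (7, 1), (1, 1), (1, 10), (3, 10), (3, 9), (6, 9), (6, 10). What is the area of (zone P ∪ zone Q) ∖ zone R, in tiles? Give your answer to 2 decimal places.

17.94

|zone P ∪ zone Q| = 40.95.
|(zone P ∪ zone Q) ∩ zone R| = 23.0125.
|(zone P ∪ zone Q) ∖ zone R| = 40.95 − 23.0125 = 17.94.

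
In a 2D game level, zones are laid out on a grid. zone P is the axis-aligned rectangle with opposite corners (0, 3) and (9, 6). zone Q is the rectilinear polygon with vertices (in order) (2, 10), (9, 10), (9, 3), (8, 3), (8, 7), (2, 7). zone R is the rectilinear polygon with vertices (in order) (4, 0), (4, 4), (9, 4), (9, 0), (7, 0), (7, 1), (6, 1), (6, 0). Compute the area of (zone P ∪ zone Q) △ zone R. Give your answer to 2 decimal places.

|zone P ∪ zone Q| = 49.
|(zone P ∪ zone Q) ∩ zone R| = 5.
|(zone P ∪ zone Q) △ zone R| = 49 + 19 − 10 = 58.00.

58.00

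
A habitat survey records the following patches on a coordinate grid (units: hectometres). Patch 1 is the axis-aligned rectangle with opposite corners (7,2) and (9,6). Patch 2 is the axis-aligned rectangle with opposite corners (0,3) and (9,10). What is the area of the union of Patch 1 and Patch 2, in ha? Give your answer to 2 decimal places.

65.00

By inclusion–exclusion:
Individual areas: |Patch 1| = 8, |Patch 2| = 63.
|Patch 1∩Patch 2|: x∈[7,9], y∈[3,6] → 2·3 = 6.
|Patch 1 ∪ Patch 2| = 71 − 6 = 65.00.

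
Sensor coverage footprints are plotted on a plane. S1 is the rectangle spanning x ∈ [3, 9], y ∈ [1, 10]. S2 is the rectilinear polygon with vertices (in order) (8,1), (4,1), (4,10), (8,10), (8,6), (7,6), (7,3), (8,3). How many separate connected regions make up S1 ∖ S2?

2

S1 ∖ S2 splits into 2 disjoint pieces (area 12, area 9).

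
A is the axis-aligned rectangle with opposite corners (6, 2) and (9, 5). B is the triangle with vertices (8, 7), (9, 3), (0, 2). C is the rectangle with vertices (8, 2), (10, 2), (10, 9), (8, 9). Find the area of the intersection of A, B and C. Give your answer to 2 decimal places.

1.56

The intersection is the polygon with vertices (8.5,5), (9,3), (8,2.889), (8,5).
By the shoelace formula its area is 1.56.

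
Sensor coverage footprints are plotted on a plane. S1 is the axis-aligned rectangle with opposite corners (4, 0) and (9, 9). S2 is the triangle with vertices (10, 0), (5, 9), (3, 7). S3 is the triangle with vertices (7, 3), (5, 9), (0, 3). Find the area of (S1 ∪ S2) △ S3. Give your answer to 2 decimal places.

43.13

|S1 ∪ S2| = 46.4.
|(S1 ∪ S2) ∩ S3| = 12.1364.
|(S1 ∪ S2) △ S3| = 46.4 + 21 − 24.2727 = 43.13.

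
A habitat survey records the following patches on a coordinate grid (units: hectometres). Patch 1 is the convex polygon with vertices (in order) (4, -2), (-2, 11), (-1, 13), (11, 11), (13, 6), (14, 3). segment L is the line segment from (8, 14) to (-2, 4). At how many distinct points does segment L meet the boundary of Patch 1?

The segment meets the boundary at (0.211,6.211), (5.857,11.857).

2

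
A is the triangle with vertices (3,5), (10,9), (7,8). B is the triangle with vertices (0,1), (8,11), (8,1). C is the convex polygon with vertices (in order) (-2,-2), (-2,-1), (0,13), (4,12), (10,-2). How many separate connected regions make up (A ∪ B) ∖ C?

1

(A ∪ B) ∖ C is a single connected region.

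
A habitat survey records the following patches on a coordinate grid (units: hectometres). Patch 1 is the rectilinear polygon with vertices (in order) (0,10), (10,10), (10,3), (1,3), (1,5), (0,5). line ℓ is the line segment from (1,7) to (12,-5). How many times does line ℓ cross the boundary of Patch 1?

The segment meets the boundary at (4.667,3).

1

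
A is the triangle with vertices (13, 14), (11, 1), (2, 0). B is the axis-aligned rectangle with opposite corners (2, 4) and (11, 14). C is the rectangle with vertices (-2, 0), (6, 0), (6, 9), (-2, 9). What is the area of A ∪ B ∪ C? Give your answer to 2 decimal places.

168.84

By inclusion–exclusion:
Individual areas: |A| = 57.5, |B| = 90, |C| = 72.
|A∩B| = 21.8312.
|A∩C| = 9.2929.
|B∩C|: x∈[2,6], y∈[4,9] → 4·5 = 20.
|A∩B∩C| = 0.4675.
|A ∪ B ∪ C| = 219.5 − 51.1241 + 0.4675 = 168.84.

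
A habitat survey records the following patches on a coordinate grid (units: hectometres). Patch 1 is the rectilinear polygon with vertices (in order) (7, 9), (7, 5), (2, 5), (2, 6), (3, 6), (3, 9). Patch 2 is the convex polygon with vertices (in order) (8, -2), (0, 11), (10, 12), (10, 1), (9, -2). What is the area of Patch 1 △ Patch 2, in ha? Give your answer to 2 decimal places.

|Patch 1| = 17, |Patch 2| = 81.5, |Patch 1∩Patch 2| = 15.6106.
|Patch 1 △ Patch 2| = |Patch 1| + |Patch 2| − 2·|Patch 1∩Patch 2| = 17 + 81.5 − 31.2212 = 67.28.

67.28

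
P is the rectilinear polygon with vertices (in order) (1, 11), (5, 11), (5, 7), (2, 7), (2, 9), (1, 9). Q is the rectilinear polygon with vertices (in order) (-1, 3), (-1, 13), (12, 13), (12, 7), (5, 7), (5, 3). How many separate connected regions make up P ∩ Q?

P ∩ Q is a single connected region.

1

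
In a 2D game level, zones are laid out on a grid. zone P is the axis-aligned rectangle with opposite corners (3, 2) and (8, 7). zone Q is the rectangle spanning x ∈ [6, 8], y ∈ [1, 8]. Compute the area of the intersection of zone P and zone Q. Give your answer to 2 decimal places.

|zone P∩zone Q|: x∈[6,8], y∈[2,7] → 2·5 = 10.

10.00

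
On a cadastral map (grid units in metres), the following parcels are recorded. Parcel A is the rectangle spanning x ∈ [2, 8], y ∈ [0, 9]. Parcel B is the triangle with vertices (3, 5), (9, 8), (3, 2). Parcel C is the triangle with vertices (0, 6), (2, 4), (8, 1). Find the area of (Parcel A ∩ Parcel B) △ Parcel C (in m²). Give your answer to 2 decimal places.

10.47

|Parcel A ∩ Parcel B| = 8.75.
|(Parcel A ∩ Parcel B) ∩ Parcel C| = 0.6394.
|(Parcel A ∩ Parcel B) △ Parcel C| = 8.75 + 3 − 1.2788 = 10.47.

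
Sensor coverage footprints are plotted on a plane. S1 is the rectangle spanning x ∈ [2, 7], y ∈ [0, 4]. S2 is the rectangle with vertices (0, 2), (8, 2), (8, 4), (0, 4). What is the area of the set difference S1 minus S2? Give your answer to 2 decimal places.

|S1∩S2|: x∈[2,7], y∈[2,4] → 5·2 = 10.
|S1| = 20.
|S1 ∖ S2| = |S1| − |S1∩S2| = 20 − 10 = 10.00.

10.00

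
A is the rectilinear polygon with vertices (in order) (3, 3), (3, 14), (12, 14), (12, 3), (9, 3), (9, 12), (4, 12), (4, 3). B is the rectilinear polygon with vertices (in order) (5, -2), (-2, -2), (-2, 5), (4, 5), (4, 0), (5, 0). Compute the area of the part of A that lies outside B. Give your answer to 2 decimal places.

52.00

|A| = 54, |A∩B| = 2.
|A ∖ B| = |A| − |A∩B| = 54 − 2 = 52.00.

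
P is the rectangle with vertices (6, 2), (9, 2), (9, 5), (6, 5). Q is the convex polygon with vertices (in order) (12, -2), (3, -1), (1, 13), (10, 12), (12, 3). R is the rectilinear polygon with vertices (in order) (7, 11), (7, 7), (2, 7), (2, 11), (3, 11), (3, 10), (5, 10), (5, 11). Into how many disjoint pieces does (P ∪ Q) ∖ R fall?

(P ∪ Q) ∖ R is a single connected region.

1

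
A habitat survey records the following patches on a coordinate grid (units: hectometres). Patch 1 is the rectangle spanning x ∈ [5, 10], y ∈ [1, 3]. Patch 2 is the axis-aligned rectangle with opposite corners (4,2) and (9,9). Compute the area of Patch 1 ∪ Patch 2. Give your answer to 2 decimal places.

By inclusion–exclusion:
Individual areas: |Patch 1| = 10, |Patch 2| = 35.
|Patch 1∩Patch 2|: x∈[5,9], y∈[2,3] → 4·1 = 4.
|Patch 1 ∪ Patch 2| = 45 − 4 = 41.00.

41.00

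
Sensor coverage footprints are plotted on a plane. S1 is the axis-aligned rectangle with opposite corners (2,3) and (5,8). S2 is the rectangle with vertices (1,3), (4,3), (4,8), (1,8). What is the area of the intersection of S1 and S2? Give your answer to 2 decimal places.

10.00

|S1∩S2|: x∈[2,4], y∈[3,8] → 2·5 = 10.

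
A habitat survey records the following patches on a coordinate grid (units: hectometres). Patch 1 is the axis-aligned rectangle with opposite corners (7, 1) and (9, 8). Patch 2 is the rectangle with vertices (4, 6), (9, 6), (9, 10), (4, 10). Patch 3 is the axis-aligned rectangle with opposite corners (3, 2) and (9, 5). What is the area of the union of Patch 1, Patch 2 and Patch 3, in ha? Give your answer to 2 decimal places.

By inclusion–exclusion:
Individual areas: |Patch 1| = 14, |Patch 2| = 20, |Patch 3| = 18.
|Patch 1∩Patch 2|: x∈[7,9], y∈[6,8] → 2·2 = 4.
|Patch 1∩Patch 3|: x∈[7,9], y∈[2,5] → 2·3 = 6.
|Patch 2∩Patch 3| = 0 (no overlap).
|Patch 1∩Patch 2∩Patch 3| = 0.
|Patch 1 ∪ Patch 2 ∪ Patch 3| = 52 − 10 + 0 = 42.00.

42.00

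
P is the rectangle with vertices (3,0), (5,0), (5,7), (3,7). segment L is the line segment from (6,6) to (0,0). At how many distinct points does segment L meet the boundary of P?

2

The segment meets the boundary at (3,3), (5,5).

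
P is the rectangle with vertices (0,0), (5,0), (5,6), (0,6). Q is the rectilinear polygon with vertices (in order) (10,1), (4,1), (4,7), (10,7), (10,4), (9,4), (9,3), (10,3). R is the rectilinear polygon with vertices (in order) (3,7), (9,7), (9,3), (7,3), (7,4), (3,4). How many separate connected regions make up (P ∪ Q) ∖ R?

2

(P ∪ Q) ∖ R splits into 2 disjoint pieces (area 38, area 3).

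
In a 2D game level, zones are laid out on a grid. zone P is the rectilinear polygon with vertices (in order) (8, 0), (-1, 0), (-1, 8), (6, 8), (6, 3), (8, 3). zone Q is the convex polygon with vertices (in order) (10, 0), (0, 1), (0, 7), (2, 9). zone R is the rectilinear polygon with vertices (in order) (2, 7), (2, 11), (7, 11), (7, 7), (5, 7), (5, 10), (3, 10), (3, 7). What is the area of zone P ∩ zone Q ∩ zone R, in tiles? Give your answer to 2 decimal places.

0.99

The intersection is the polygon with vertices (3,7.875), (3,7), (2,7), (2,8), (2.889,8).
By the shoelace formula its area is 0.99.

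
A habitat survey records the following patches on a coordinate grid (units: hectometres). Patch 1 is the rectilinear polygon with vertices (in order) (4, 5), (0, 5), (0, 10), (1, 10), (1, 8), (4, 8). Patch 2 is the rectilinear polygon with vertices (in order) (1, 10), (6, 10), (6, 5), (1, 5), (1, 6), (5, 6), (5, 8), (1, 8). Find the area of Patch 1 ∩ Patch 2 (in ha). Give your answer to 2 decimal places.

3.00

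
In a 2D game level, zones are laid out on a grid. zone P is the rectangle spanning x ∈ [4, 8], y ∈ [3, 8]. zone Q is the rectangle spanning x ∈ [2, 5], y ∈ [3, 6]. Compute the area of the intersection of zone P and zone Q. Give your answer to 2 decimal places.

|zone P∩zone Q|: x∈[4,5], y∈[3,6] → 1·3 = 3.

3.00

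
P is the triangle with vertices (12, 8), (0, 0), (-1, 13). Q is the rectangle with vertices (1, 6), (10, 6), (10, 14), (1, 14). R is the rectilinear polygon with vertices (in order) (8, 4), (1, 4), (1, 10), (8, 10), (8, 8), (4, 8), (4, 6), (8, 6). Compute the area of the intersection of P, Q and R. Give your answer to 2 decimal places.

19.72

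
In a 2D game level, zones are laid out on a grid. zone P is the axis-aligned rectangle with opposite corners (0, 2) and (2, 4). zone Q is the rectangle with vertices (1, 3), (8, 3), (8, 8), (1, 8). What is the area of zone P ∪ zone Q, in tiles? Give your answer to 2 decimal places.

By inclusion–exclusion:
Individual areas: |zone P| = 4, |zone Q| = 35.
|zone P∩zone Q|: x∈[1,2], y∈[3,4] → 1·1 = 1.
|zone P ∪ zone Q| = 39 − 1 = 38.00.

38.00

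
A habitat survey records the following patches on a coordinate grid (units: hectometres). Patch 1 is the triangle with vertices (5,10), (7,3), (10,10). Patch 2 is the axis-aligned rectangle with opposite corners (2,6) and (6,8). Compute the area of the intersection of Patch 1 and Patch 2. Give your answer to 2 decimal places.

The intersection is the polygon with vertices (5.571,8), (6,8), (6,6.5).
By the shoelace formula its area is 0.32.

0.32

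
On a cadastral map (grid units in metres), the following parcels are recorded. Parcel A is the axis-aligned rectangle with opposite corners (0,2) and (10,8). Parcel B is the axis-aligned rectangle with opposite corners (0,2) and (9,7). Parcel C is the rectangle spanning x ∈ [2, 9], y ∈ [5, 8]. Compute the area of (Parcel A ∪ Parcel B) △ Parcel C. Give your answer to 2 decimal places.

39.00

|Parcel A ∪ Parcel B| = 60.
|(Parcel A ∪ Parcel B) ∩ Parcel C| = 21.
|(Parcel A ∪ Parcel B) △ Parcel C| = 60 + 21 − 42 = 39.00.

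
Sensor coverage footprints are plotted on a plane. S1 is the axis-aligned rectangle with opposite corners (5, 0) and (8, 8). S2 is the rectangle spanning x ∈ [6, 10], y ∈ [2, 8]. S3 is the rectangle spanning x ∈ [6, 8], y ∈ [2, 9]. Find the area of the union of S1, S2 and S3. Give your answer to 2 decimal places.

By inclusion–exclusion:
Individual areas: |S1| = 24, |S2| = 24, |S3| = 14.
|S1∩S2|: x∈[6,8], y∈[2,8] → 2·6 = 12.
|S1∩S3|: x∈[6,8], y∈[2,8] → 2·6 = 12.
|S2∩S3|: x∈[6,8], y∈[2,8] → 2·6 = 12.
|S1∩S2∩S3| = 12.
|S1 ∪ S2 ∪ S3| = 62 − 36 + 12 = 38.00.

38.00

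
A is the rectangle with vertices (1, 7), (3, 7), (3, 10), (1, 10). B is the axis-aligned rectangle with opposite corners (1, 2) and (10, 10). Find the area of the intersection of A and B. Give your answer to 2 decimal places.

|A∩B|: x∈[1,3], y∈[7,10] → 2·3 = 6.

6.00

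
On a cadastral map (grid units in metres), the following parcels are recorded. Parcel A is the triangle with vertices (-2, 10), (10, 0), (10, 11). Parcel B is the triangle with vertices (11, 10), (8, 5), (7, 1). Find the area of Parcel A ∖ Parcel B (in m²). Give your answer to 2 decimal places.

|Parcel A| = 66, |Parcel A∩Parcel B| = 3.0762.
|Parcel A ∖ Parcel B| = |Parcel A| − |Parcel A∩Parcel B| = 66 − 3.0762 = 62.92.

62.92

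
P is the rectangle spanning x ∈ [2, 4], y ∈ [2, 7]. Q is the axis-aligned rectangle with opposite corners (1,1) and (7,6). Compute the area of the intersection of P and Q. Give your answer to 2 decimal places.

|P∩Q|: x∈[2,4], y∈[2,6] → 2·4 = 8.

8.00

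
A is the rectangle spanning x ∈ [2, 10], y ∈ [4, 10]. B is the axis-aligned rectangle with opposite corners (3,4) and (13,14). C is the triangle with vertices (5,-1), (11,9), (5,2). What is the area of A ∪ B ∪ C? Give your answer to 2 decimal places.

By inclusion–exclusion:
Individual areas: |A| = 48, |B| = 100, |C| = 9.
|A∩B|: x∈[3,10], y∈[4,10] → 7·6 = 42.
|A∩C| = 2.9643.
|B∩C| = 3.2143.
|A∩B∩C| = 2.9643.
|A ∪ B ∪ C| = 157 − 48.1786 + 2.9643 = 111.79.

111.79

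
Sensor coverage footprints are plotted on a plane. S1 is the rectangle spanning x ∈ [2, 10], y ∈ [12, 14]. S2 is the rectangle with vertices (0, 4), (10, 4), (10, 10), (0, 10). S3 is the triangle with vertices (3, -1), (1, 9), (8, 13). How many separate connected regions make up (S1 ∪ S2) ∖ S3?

3

(S1 ∪ S2) ∖ S3 splits into 3 disjoint pieces (area 15.3036, area 24.8571, area 9.375).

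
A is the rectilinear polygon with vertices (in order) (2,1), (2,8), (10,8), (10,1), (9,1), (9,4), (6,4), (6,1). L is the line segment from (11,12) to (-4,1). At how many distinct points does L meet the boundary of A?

The segment meets the boundary at (2,5.4), (5.545,8).

2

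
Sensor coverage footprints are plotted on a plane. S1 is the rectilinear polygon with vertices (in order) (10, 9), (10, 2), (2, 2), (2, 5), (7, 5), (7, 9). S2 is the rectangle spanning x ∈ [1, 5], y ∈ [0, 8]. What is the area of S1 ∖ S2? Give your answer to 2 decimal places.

27.00

|S1| = 36, |S1∩S2| = 9.
|S1 ∖ S2| = |S1| − |S1∩S2| = 36 − 9 = 27.00.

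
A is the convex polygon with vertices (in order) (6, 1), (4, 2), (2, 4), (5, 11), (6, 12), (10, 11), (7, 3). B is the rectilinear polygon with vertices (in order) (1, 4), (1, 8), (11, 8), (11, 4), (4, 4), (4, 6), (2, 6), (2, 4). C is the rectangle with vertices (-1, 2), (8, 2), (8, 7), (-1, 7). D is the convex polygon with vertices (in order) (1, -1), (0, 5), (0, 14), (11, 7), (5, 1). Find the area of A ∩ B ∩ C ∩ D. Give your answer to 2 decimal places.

12.41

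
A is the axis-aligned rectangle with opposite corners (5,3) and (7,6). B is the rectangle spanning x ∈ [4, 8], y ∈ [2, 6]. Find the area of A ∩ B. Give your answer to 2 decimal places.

|A∩B|: x∈[5,7], y∈[3,6] → 2·3 = 6.

6.00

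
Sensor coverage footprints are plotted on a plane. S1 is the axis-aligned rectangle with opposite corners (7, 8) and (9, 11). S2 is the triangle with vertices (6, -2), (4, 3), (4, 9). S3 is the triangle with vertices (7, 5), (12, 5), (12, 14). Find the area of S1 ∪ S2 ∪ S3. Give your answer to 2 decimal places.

By inclusion–exclusion:
Individual areas: |S1| = 6, |S2| = 6, |S3| = 22.5.
|S1∩S2| = 0.
|S1∩S3| = 0.1.
|S2∩S3| = 0.
|S1∩S2∩S3| = 0.
|S1 ∪ S2 ∪ S3| = 34.5 − 0.1 + 0 = 34.40.

34.40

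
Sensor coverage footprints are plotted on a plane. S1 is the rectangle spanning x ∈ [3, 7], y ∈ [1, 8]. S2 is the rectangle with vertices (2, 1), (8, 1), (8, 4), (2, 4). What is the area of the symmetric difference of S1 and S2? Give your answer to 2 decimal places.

|S1∩S2|: x∈[3,7], y∈[1,4] → 4·3 = 12.
|S1 △ S2| = |S1| + |S2| − 2·|S1∩S2| = 28 + 18 − 24 = 22.00.

22.00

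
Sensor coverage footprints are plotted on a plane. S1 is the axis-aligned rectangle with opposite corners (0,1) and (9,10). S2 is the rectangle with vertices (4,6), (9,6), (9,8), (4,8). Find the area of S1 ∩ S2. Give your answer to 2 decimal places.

|S1∩S2|: x∈[4,9], y∈[6,8] → 5·2 = 10.

10.00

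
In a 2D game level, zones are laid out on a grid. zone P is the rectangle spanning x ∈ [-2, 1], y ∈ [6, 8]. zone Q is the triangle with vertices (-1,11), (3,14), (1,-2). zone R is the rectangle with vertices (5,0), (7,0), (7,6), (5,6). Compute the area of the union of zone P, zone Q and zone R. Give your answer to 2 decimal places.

44.23

By inclusion–exclusion:
Individual areas: |zone P| = 6, |zone Q| = 29, |zone R| = 12.
|zone P∩zone Q| = 2.7692.
|zone P∩zone R| = 0 (no overlap).
|zone Q∩zone R| = 0.
|zone P∩zone Q∩zone R| = 0.
|zone P ∪ zone Q ∪ zone R| = 47 − 2.7692 + 0 = 44.23.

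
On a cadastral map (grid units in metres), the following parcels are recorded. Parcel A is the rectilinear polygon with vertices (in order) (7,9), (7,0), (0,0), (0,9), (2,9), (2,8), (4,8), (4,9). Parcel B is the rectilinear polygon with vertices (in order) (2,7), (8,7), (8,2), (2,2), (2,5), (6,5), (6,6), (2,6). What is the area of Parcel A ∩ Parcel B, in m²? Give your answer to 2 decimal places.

21.00

The intersection is the polygon with vertices (7,2), (2,2), (2,5), (6,5), (6,6), (2,6), (2,7), (7,7).
By the shoelace formula its area is 21.00.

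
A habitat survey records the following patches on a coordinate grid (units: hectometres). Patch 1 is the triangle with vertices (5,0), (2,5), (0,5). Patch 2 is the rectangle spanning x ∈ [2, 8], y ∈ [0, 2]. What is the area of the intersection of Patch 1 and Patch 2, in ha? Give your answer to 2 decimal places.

0.80

The intersection is the polygon with vertices (5,0), (3,2), (3.8,2).
By the shoelace formula its area is 0.80.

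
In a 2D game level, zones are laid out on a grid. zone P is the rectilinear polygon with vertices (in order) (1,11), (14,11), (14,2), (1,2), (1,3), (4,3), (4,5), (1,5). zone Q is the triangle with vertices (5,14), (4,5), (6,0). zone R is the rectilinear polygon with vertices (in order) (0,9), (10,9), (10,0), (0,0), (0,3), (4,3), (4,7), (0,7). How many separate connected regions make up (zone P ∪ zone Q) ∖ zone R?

2

(zone P ∪ zone Q) ∖ zone R splits into 2 disjoint pieces (area 54.8214, area 6).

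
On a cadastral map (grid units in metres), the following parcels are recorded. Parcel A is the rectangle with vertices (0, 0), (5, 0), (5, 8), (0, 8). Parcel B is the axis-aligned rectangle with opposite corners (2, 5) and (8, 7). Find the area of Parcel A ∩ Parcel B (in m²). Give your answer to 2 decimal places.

|Parcel A∩Parcel B|: x∈[2,5], y∈[5,7] → 3·2 = 6.

6.00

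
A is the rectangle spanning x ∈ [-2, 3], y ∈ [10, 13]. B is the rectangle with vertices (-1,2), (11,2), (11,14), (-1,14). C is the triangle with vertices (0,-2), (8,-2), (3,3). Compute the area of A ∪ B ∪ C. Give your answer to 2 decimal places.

By inclusion–exclusion:
Individual areas: |A| = 15, |B| = 144, |C| = 20.
|A∩B|: x∈[-1,3], y∈[10,13] → 4·3 = 12.
|A∩C| = 0.
|B∩C| = 0.8.
|A∩B∩C| = 0.
|A ∪ B ∪ C| = 179 − 12.8 + 0 = 166.20.

166.20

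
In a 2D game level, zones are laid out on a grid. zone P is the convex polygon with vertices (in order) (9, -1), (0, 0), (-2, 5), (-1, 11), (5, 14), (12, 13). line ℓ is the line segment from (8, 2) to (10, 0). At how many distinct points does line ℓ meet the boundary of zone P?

The segment meets the boundary at (9.353,0.647).

1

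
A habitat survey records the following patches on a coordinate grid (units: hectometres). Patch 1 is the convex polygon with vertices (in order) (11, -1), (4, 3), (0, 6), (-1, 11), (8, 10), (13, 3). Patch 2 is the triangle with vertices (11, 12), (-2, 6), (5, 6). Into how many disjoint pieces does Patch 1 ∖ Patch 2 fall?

Patch 1 ∖ Patch 2 splits into 2 disjoint pieces (area 57.7917, area 16.0988).

2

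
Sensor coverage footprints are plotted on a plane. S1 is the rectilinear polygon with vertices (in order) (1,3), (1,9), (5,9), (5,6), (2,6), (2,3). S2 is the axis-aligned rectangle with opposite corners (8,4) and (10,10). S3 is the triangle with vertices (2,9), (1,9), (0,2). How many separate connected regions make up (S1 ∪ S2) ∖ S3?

(S1 ∪ S2) ∖ S3 splits into 2 disjoint pieces (area 13.25, area 12).

2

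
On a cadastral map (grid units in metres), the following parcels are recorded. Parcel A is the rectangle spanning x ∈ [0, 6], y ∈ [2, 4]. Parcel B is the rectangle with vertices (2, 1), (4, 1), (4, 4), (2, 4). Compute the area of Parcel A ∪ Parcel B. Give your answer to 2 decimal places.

14.00

By inclusion–exclusion:
Individual areas: |Parcel A| = 12, |Parcel B| = 6.
|Parcel A∩Parcel B|: x∈[2,4], y∈[2,4] → 2·2 = 4.
|Parcel A ∪ Parcel B| = 18 − 4 = 14.00.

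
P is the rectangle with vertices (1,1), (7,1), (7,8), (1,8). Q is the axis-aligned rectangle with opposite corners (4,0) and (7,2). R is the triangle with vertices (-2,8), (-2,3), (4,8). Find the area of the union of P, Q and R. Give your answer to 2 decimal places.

56.25

By inclusion–exclusion:
Individual areas: |P| = 42, |Q| = 6, |R| = 15.
|P∩Q|: x∈[4,7], y∈[1,2] → 3·1 = 3.
|P∩R| = 3.75.
|Q∩R| = 0.
|P∩Q∩R| = 0.
|P ∪ Q ∪ R| = 63 − 6.75 + 0 = 56.25.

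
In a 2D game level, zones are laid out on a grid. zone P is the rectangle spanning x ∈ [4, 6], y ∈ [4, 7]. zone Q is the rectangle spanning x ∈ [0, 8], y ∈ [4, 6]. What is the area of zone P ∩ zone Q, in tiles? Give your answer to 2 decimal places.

|zone P∩zone Q|: x∈[4,6], y∈[4,6] → 2·2 = 4.

4.00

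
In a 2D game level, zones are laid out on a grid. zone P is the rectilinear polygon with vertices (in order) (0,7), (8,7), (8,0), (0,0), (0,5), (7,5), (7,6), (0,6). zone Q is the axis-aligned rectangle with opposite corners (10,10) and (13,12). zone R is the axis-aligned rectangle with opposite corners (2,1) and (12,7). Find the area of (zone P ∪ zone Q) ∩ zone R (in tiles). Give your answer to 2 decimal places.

The region (zone P ∪ zone Q) ∩ zone R is the polygon with vertices (8,7), (8,1), (2,1), (2,5), (7,5), (7,6), (2,6), (2,7).
By the shoelace formula its area is 31.00.

31.00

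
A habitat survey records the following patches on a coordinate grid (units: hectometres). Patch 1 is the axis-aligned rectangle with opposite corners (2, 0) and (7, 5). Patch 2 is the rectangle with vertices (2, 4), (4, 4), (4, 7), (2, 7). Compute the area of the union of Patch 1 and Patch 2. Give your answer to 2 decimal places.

By inclusion–exclusion:
Individual areas: |Patch 1| = 25, |Patch 2| = 6.
|Patch 1∩Patch 2|: x∈[2,4], y∈[4,5] → 2·1 = 2.
|Patch 1 ∪ Patch 2| = 31 − 2 = 29.00.

29.00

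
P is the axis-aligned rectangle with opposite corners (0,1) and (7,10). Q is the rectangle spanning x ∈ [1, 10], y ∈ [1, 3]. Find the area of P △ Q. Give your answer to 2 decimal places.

|P∩Q|: x∈[1,7], y∈[1,3] → 6·2 = 12.
|P △ Q| = |P| + |Q| − 2·|P∩Q| = 63 + 18 − 24 = 57.00.

57.00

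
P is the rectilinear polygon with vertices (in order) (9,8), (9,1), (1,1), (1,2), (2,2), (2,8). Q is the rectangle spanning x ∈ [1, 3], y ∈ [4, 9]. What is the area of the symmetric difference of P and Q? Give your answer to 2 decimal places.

|P| = 50, |Q| = 10, |P∩Q| = 4.
|P △ Q| = |P| + |Q| − 2·|P∩Q| = 50 + 10 − 8 = 52.00.

52.00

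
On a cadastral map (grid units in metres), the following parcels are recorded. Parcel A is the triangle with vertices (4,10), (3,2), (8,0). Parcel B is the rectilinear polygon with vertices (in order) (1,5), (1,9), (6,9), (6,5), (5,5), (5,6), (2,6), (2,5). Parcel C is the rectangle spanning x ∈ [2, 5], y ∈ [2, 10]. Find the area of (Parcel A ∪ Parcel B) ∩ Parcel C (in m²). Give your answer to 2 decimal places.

16.26

|Parcel A ∪ Parcel B| = 33.2625.
|(Parcel A ∪ Parcel B) ∩ Parcel C| = 16.26.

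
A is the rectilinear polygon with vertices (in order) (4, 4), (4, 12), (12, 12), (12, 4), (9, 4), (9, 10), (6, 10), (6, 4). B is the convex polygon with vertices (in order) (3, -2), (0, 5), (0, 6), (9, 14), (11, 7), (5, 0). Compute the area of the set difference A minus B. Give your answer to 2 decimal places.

|A| = 46, |A∩B| = 27.4008.
|A ∖ B| = |A| − |A∩B| = 46 − 27.4008 = 18.60.

18.60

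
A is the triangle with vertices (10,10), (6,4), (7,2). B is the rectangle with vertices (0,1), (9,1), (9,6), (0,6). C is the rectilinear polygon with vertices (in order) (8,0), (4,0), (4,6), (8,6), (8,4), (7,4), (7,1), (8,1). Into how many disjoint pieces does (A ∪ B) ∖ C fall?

2

(A ∪ B) ∖ C splits into 2 disjoint pieces (area 10.3333, area 20).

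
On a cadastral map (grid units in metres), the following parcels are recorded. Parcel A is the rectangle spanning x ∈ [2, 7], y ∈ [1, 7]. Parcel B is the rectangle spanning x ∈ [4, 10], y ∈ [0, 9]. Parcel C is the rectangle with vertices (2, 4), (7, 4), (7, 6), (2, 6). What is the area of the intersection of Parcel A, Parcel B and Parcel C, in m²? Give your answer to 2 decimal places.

6.00

The intersection is the polygon with vertices (7,4), (4,4), (4,6), (7,6).
By the shoelace formula its area is 6.00.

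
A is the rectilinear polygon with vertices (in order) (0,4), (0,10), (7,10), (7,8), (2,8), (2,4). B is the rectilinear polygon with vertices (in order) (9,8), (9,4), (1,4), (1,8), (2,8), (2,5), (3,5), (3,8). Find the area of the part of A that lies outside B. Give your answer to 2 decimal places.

18.00

|A| = 22, |A∩B| = 4.
|A ∖ B| = |A| − |A∩B| = 22 − 4 = 18.00.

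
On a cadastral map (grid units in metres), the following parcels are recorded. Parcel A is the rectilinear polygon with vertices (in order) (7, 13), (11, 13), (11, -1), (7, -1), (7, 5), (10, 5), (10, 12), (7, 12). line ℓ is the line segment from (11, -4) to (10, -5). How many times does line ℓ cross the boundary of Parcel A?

0

The segment lies entirely outside Parcel A and never meets its boundary.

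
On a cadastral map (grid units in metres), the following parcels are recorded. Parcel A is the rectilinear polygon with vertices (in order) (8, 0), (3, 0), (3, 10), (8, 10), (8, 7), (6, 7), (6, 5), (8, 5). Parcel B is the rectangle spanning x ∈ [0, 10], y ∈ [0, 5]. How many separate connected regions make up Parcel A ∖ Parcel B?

1

Parcel A ∖ Parcel B is a single connected region.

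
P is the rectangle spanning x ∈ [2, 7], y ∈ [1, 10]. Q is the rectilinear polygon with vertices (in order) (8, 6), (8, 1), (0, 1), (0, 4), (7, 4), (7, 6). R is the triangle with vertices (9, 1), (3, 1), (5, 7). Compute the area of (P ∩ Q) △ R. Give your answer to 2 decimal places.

|P ∩ Q| = 15.
|(P ∩ Q) ∩ R| = 10.5.
|(P ∩ Q) △ R| = 15 + 18 − 21 = 12.00.

12.00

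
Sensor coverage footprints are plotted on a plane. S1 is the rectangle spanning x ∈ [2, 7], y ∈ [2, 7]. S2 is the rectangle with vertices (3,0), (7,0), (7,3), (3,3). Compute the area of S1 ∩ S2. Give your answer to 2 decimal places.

|S1∩S2|: x∈[3,7], y∈[2,3] → 4·1 = 4.

4.00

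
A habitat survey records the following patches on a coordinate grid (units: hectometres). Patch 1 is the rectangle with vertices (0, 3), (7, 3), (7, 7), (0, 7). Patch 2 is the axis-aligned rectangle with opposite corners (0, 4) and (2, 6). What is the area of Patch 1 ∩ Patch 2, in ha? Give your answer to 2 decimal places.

4.00

|Patch 1∩Patch 2|: x∈[0,2], y∈[4,6] → 2·2 = 4.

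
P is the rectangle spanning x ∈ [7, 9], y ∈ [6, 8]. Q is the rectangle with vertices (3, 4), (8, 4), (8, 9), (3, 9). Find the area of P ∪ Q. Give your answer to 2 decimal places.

27.00

By inclusion–exclusion:
Individual areas: |P| = 4, |Q| = 25.
|P∩Q|: x∈[7,8], y∈[6,8] → 1·2 = 2.
|P ∪ Q| = 29 − 2 = 27.00.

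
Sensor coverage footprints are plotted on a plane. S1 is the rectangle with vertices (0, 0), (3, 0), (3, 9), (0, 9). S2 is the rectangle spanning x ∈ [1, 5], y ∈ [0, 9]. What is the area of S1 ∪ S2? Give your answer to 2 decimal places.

By inclusion–exclusion:
Individual areas: |S1| = 27, |S2| = 36.
|S1∩S2|: x∈[1,3], y∈[0,9] → 2·9 = 18.
|S1 ∪ S2| = 63 − 18 = 45.00.

45.00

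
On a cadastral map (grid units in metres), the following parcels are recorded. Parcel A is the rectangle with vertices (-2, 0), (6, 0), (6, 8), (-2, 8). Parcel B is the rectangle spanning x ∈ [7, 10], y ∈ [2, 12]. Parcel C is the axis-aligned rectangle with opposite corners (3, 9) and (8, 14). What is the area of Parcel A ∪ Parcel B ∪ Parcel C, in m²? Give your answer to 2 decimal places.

116.00

By inclusion–exclusion:
Individual areas: |Parcel A| = 64, |Parcel B| = 30, |Parcel C| = 25.
|Parcel A∩Parcel B| = 0 (no overlap).
|Parcel A∩Parcel C| = 0 (no overlap).
|Parcel B∩Parcel C|: x∈[7,8], y∈[9,12] → 1·3 = 3.
|Parcel A∩Parcel B∩Parcel C| = 0.
|Parcel A ∪ Parcel B ∪ Parcel C| = 119 − 3 + 0 = 116.00.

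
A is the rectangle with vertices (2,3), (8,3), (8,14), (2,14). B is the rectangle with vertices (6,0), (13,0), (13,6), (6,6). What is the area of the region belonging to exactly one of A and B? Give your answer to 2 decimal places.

|A∩B|: x∈[6,8], y∈[3,6] → 2·3 = 6.
|A △ B| = |A| + |B| − 2·|A∩B| = 66 + 42 − 12 = 96.00.

96.00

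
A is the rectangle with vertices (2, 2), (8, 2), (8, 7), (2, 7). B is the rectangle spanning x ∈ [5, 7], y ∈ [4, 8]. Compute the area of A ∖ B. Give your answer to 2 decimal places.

|A∩B|: x∈[5,7], y∈[4,7] → 2·3 = 6.
|A| = 30.
|A ∖ B| = |A| − |A∩B| = 30 − 6 = 24.00.

24.00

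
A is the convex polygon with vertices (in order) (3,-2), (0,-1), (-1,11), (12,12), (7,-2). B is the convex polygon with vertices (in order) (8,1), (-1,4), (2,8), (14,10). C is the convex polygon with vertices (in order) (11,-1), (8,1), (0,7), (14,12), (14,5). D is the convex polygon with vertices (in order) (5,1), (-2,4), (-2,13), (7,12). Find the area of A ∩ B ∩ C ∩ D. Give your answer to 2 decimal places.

The intersection is the polygon with vertices (3.5,8.25), (6.406,8.734), (5.36,2.98), (0.8,6.4), (1.707,7.61).
By the shoelace formula its area is 17.74.

17.74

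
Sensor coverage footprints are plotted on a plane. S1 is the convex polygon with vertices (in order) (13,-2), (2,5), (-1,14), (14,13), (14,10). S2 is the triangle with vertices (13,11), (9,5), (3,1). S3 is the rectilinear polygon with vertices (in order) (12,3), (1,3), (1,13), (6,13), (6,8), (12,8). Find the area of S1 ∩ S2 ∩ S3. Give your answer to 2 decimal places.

The intersection is the polygon with vertices (10,8), (11,8), (9,5), (6,3), (5.143,3), (5.056,3.056).
By the shoelace formula its area is 7.50.

7.50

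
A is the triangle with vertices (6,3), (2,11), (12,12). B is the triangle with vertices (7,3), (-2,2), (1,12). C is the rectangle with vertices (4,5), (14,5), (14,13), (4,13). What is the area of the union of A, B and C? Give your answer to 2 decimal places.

126.41

By inclusion–exclusion:
Individual areas: |A| = 42, |B| = 43.5, |C| = 80.
|A∩B| = 2.625.
|A∩C| = 35.4667.
|B∩C| = 2.0833.
|A∩B∩C| = 1.0833.
|A ∪ B ∪ C| = 165.5 − 40.175 + 1.0833 = 126.41.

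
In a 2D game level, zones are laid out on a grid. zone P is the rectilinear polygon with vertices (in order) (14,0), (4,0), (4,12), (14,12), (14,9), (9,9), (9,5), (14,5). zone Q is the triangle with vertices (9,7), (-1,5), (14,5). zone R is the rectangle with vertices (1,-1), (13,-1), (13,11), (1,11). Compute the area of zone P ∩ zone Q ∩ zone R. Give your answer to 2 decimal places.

7.50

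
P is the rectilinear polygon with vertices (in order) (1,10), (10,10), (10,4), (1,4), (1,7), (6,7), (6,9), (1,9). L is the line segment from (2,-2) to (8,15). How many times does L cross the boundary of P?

4

The segment meets the boundary at (6.235,10), (5.882,9), (5.176,7), (4.118,4).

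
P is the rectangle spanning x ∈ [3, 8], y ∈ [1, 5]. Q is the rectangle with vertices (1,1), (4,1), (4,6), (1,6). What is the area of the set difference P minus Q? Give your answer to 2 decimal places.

|P∩Q|: x∈[3,4], y∈[1,5] → 1·4 = 4.
|P| = 20.
|P ∖ Q| = |P| − |P∩Q| = 20 − 4 = 16.00.

16.00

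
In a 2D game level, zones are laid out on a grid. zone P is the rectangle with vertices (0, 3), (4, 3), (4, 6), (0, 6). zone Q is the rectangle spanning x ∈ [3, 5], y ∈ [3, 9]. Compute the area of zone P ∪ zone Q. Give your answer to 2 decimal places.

By inclusion–exclusion:
Individual areas: |zone P| = 12, |zone Q| = 12.
|zone P∩zone Q|: x∈[3,4], y∈[3,6] → 1·3 = 3.
|zone P ∪ zone Q| = 24 − 3 = 21.00.

21.00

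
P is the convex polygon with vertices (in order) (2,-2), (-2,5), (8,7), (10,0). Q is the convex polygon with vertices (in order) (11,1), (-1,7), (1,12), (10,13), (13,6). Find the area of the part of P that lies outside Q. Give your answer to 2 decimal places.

|P| = 69, |P∩Q| = 17.8393.
|P ∖ Q| = |P| − |P∩Q| = 69 − 17.8393 = 51.16.

51.16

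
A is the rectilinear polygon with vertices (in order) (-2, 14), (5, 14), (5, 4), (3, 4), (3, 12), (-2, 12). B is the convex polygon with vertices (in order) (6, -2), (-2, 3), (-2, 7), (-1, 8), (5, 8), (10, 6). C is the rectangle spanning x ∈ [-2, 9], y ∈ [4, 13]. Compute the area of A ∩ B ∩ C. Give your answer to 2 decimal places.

The intersection is the polygon with vertices (3,4), (3,8), (5,8), (5,4).
By the shoelace formula its area is 8.00.

8.00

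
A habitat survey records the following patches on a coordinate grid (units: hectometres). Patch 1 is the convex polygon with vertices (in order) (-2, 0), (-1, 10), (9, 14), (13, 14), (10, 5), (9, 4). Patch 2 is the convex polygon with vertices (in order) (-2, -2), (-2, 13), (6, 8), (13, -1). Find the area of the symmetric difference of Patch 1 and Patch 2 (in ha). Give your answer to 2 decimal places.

117.44

|Patch 1| = 126, |Patch 2| = 131, |Patch 1∩Patch 2| = 69.7797.
|Patch 1 △ Patch 2| = |Patch 1| + |Patch 2| − 2·|Patch 1∩Patch 2| = 126 + 131 − 139.5595 = 117.44.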